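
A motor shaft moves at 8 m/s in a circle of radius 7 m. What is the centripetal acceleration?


Given: v = 8 m/s, r = 7 m
Using a_c = v^2 / r
a_c = 8^2 / 7
a_c = 64 / 7
a_c = 64/7 m/s^2

64/7 m/s^2


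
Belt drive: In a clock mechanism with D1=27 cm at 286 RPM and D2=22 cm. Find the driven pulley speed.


Given: D1 = 27 cm, w1 = 286 RPM, D2 = 22 cm
Using D1*w1 = D2*w2
w2 = D1*w1 / D2
w2 = 27*286 / 22
w2 = 7722 / 22
w2 = 351 RPM

351 RPM


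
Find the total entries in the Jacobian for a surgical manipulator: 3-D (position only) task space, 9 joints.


Given: task space dimension = 3, joints = 9
Jacobian is a 3 x 9 matrix
Total entries = rows * columns
Total = 3 * 9
Total = 27

27


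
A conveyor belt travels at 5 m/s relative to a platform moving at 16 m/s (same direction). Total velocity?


Given: object velocity = 5 m/s, platform velocity = 16 m/s (same direction)
Using classical velocity addition: v_total = v_object + v_platform
v_total = 5 + 16
v_total = 21 m/s

21 m/s


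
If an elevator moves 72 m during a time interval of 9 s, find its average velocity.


Given: distance d = 72 m, time t = 9 s
Using v = d / t
v = 72 / 9
v = 8 m/s

8 m/s


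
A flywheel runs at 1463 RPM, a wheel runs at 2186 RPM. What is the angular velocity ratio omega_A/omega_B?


Given: RPM_A = 1463, RPM_B = 2186
omega = 2*pi*RPM/60, so omega_A/omega_B = RPM_A / RPM_B
omega_A/omega_B = 1463 / 2186
omega_A/omega_B = 1463/2186

1463/2186


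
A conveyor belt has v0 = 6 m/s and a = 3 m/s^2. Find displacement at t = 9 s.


Given: v0 = 6 m/s, a = 3 m/s^2, t = 9 s
Using s = v0*t + (1/2)*a*t^2
s = 6*9 + (1/2)*3*9^2
s = 54 + (1/2)*243
s = 54 + 243/2
s = 351/2

351/2 m


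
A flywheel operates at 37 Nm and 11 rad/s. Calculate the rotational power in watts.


Given: tau = 37 Nm, omega = 11 rad/s
Using P = tau * omega
P = 37 * 11
P = 407 W

407 W


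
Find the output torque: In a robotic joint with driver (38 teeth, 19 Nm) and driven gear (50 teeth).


Given: N1 = 38, N2 = 50, T1 = 19 Nm
Using T2/T1 = N2/N1
T2 = T1 * N2 / N1
T2 = 19 * 50 / 38
T2 = 950 / 38
T2 = 25 Nm

25 Nm


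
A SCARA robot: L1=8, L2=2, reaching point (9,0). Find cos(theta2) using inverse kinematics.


Given: L1 = 8, L2 = 2, target (x, y) = (9, 0)
Using cos(theta2) = (x^2 + y^2 - L1^2 - L2^2) / (2*L1*L2)
x^2 + y^2 = 9^2 + 0 = 81
L1^2 + L2^2 = 64 + 4 = 68
Numerator = 81 - 68 = 13
Denominator = 2*8*2 = 32
cos(theta2) = 13/32 = 13/32

13/32


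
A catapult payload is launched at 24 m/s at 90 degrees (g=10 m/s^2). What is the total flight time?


Given: v0 = 24 m/s, theta = 90 deg, g = 10 m/s^2
sin(90) = 1
Using T = 2*v0*sin(theta) / g
T = 2*24*1 / 10
T = 48 / 10
T = 24/5 s

24/5 s


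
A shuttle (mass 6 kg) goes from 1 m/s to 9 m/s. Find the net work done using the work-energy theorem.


Given: m = 6 kg, v0 = 1 m/s, v = 9 m/s
Using W = (1/2)*m*(v^2 - v0^2)
v^2 = 9^2 = 81
v0^2 = 1^2 = 1
v^2 - v0^2 = 81 - 1 = 80
W = (1/2)*6*80 = 240 J

240 J


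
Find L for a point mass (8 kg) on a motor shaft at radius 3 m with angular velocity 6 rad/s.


Given: m = 8 kg, r = 3 m, omega = 6 rad/s
For a point mass: I = m*r^2
I = 8*3^2 = 8*9 = 72
L = I*omega = 72*6
L = 432 kg*m^2/s

432 kg*m^2/s


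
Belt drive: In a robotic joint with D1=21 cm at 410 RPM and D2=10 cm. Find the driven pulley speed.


Given: D1 = 21 cm, w1 = 410 RPM, D2 = 10 cm
Using D1*w1 = D2*w2
w2 = D1*w1 / D2
w2 = 21*410 / 10
w2 = 8610 / 10
w2 = 861 RPM

861 RPM


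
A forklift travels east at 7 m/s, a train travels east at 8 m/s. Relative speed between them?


Given: v_A = 7 m/s east, v_B = 8 m/s east
Both move in the same direction; relative speed = |v_A - v_B|
|7 - 8| = |-1|
= 1 m/s

1 m/s


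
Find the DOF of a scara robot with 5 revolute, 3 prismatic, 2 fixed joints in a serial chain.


Given: serial robot with 5 revolute, 3 prismatic, 2 fixed joints
DOF contribution per joint type: revolute=1, prismatic=1, spherical=3, fixed=0
DOF = 5*1 + 3*1 + 2*0
DOF = 8

8


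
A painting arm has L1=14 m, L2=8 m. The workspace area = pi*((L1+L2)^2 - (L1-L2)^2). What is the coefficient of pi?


Given: L1 = 14, L2 = 8
(L1+L2)^2 = (22)^2 = 484
(L1-L2)^2 = (6)^2 = 36
Difference = 484 - 36 = 448
This equals 4*L1*L2 = 4*14*8 = 448
Workspace area = 448*pi

448


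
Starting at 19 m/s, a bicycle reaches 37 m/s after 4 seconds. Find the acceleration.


Given: initial velocity v0 = 19 m/s, final velocity v = 37 m/s, time t = 4 s
Using a = (v - v0) / t
a = (37 - 19) / 4
a = 18 / 4
a = 9/2 m/s^2

9/2 m/s^2


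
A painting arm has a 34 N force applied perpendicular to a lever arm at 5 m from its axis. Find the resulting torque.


Given: F = 34 N, r = 5 m, angle = 90 deg (perpendicular)
Using tau = F * r * sin(90)
sin(90) = 1
tau = 34 * 5 * 1
tau = 170 Nm

170 Nm


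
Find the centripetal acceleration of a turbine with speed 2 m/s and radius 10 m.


Given: v = 2 m/s, r = 10 m
Using a_c = v^2 / r
a_c = 2^2 / 10
a_c = 4 / 10
a_c = 2/5 m/s^2

2/5 m/s^2


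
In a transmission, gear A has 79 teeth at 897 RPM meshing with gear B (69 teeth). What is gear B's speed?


Given: N1 = 79 teeth, w1 = 897 RPM, N2 = 69 teeth
Using N1*w1 = N2*w2
w2 = N1*w1 / N2
w2 = 79*897 / 69
w2 = 70863 / 69
w2 = 1027 RPM

1027 RPM


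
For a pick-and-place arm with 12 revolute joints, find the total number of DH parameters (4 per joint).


Given: 12 joints, 4 DH parameters per joint (d, theta, a, alpha)
Total DH parameters = number_of_joints * 4
Total = 12 * 4
Total = 48

48


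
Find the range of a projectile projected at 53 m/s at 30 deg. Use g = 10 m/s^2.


Given: v0 = 53 m/s, theta = 30 deg, g = 10 m/s^2
sin(2*30) = sin(60) = sqrt(3)/2
Using R = v0^2 * sin(2*theta) / g
R = 53^2 * (sqrt(3)/2) / 10
R = 2809 * sqrt(3) / 20
R = 2809/20*sqrt(3) m

2809/20*sqrt(3) m


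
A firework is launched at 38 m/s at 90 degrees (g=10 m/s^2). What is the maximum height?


Given: v0 = 38 m/s, theta = 90 deg, g = 10 m/s^2
sin^2(90) = 1
Using H = v0^2 * sin^2(theta) / (2*g)
H = 38^2 * 1 / (2*10)
H = 1444 * 1 / 20
H = 1444 / 20
H = 361/5 m

361/5 m


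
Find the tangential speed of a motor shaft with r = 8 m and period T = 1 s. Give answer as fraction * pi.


Given: radius r = 8 m, period T = 1 s
Using v = 2*pi*r / T
v = 2*pi*8 / 1
v = 16*pi / 1
v = 16*pi m/s

16*pi m/s


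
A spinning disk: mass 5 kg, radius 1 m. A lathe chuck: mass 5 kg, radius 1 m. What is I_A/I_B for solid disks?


Given: M1=5 kg, R1=1 m, M2=5 kg, R2=1 m
For a disk: I = (1/2)*M*R^2, so I_A/I_B = (M1*R1^2)/(M2*R2^2)
M1*R1^2 = 5*1 = 5
M2*R2^2 = 5*1 = 5
I_A/I_B = 5/5 = 1

1


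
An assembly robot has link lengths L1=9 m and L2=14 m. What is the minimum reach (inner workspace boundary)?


Given: L1 = 9 m, L2 = 14 m
For a 2-link planar arm, min reach = |L1 - L2| (second link folded back)
Min reach = |9 - 14|
Min reach = 5 m

5 m


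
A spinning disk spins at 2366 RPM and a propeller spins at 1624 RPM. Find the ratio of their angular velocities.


Given: RPM_A = 2366, RPM_B = 1624
omega = 2*pi*RPM/60, so omega_A/omega_B = RPM_A / RPM_B
omega_A/omega_B = 2366 / 1624
omega_A/omega_B = 169/116

169/116


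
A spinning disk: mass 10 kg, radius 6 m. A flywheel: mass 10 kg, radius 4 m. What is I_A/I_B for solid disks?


Given: M1=10 kg, R1=6 m, M2=10 kg, R2=4 m
For a disk: I = (1/2)*M*R^2, so I_A/I_B = (M1*R1^2)/(M2*R2^2)
M1*R1^2 = 10*36 = 360
M2*R2^2 = 10*16 = 160
I_A/I_B = 360/160 = 9/4

9/4


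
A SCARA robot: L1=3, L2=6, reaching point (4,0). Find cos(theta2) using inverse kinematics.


Given: L1 = 3, L2 = 6, target (x, y) = (4, 0)
Using cos(theta2) = (x^2 + y^2 - L1^2 - L2^2) / (2*L1*L2)
x^2 + y^2 = 4^2 + 0 = 16
L1^2 + L2^2 = 9 + 36 = 45
Numerator = 16 - 45 = -29
Denominator = 2*3*6 = 36
cos(theta2) = -29/36 = -29/36

-29/36


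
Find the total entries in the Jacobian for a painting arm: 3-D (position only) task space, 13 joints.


Given: task space dimension = 3, joints = 13
Jacobian is a 3 x 13 matrix
Total entries = rows * columns
Total = 3 * 13
Total = 39

39


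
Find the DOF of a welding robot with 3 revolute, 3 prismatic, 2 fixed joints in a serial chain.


Given: serial robot with 3 revolute, 3 prismatic, 2 fixed joints
DOF contribution per joint type: revolute=1, prismatic=1, spherical=3, fixed=0
DOF = 3*1 + 3*1 + 2*0
DOF = 6

6


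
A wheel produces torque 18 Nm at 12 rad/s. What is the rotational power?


Given: tau = 18 Nm, omega = 12 rad/s
Using P = tau * omega
P = 18 * 12
P = 216 W

216 W


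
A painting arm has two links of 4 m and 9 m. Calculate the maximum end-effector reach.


Given: L1 = 4 m, L2 = 9 m
For a 2-link planar arm, max reach = L1 + L2 (fully extended)
Max reach = 4 + 9
Max reach = 13 m

13 m


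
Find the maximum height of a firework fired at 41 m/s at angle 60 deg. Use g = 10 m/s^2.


Given: v0 = 41 m/s, theta = 60 deg, g = 10 m/s^2
sin^2(60) = 3/4
Using H = v0^2 * sin^2(theta) / (2*g)
H = 41^2 * 3/4 / (2*10)
H = 1681 * 3/4 / 20
H = 5043/4 / 20
H = 5043/80 m

5043/80 m


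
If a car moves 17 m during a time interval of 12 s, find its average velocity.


Given: distance d = 17 m, time t = 12 s
Using v = d / t
v = 17 / 12
v = 17/12 m/s

17/12 m/s


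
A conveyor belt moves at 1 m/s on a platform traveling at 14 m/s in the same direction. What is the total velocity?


Given: object velocity = 1 m/s, platform velocity = 14 m/s (same direction)
Using classical velocity addition: v_total = v_object + v_platform
v_total = 1 + 14
v_total = 15 m/s

15 m/s


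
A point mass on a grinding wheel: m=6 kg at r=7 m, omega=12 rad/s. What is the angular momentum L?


Given: m = 6 kg, r = 7 m, omega = 12 rad/s
For a point mass: I = m*r^2
I = 6*7^2 = 6*49 = 294
L = I*omega = 294*12
L = 3528 kg*m^2/s

3528 kg*m^2/s


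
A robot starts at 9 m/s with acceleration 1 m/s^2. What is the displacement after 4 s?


Given: v0 = 9 m/s, a = 1 m/s^2, t = 4 s
Using s = v0*t + (1/2)*a*t^2
s = 9*4 + (1/2)*1*4^2
s = 36 + (1/2)*16
s = 36 + 8
s = 44

44 m


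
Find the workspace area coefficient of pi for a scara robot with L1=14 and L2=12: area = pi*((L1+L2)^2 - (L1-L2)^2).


Given: L1 = 14, L2 = 12
(L1+L2)^2 = (26)^2 = 676
(L1-L2)^2 = (2)^2 = 4
Difference = 676 - 4 = 672
This equals 4*L1*L2 = 4*14*12 = 672
Workspace area = 672*pi

672


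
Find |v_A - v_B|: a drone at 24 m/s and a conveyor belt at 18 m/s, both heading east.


Given: v_A = 24 m/s east, v_B = 18 m/s east
Both move in the same direction; relative speed = |v_A - v_B|
|24 - 18| = |6|
= 6 m/s

6 m/s


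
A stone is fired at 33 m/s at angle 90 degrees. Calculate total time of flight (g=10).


Given: v0 = 33 m/s, theta = 90 deg, g = 10 m/s^2
sin(90) = 1
Using T = 2*v0*sin(theta) / g
T = 2*33*1 / 10
T = 66 / 10
T = 33/5 s

33/5 s


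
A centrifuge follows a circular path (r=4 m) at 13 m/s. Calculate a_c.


Given: v = 13 m/s, r = 4 m
Using a_c = v^2 / r
a_c = 13^2 / 4
a_c = 169 / 4
a_c = 169/4 m/s^2

169/4 m/s^2


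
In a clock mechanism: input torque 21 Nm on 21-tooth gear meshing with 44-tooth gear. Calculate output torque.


Given: N1 = 21, N2 = 44, T1 = 21 Nm
Using T2/T1 = N2/N1
T2 = T1 * N2 / N1
T2 = 21 * 44 / 21
T2 = 924 / 21
T2 = 44 Nm

44 Nm


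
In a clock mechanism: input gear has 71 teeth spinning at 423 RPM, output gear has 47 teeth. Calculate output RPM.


Given: N1 = 71 teeth, w1 = 423 RPM, N2 = 47 teeth
Using N1*w1 = N2*w2
w2 = N1*w1 / N2
w2 = 71*423 / 47
w2 = 30033 / 47
w2 = 639 RPM

639 RPM


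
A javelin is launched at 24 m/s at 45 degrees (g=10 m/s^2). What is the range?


Given: v0 = 24 m/s, theta = 45 deg, g = 10 m/s^2
sin(2*45) = sin(90) = 1
Using R = v0^2 * sin(2*theta) / g
R = 24^2 * 1 / 10
R = 576 / 10
R = 288/5 m

288/5 m


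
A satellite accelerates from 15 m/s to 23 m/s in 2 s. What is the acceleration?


Given: initial velocity v0 = 15 m/s, final velocity v = 23 m/s, time t = 2 s
Using a = (v - v0) / t
a = (23 - 15) / 2
a = 8 / 2
a = 4 m/s^2

4 m/s^2


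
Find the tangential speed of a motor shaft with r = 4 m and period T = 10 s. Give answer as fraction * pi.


Given: radius r = 4 m, period T = 10 s
Using v = 2*pi*r / T
v = 2*pi*4 / 10
v = 8*pi / 10
v = 4/5*pi m/s

4/5*pi m/s


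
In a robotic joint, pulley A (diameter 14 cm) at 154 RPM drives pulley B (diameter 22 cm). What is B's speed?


Given: D1 = 14 cm, w1 = 154 RPM, D2 = 22 cm
Using D1*w1 = D2*w2
w2 = D1*w1 / D2
w2 = 14*154 / 22
w2 = 2156 / 22
w2 = 98 RPM

98 RPM


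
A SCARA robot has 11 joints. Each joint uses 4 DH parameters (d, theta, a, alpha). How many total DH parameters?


Given: 11 joints, 4 DH parameters per joint (d, theta, a, alpha)
Total DH parameters = number_of_joints * 4
Total = 11 * 4
Total = 44

44


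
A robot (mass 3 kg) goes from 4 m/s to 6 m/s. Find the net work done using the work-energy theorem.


Given: m = 3 kg, v0 = 4 m/s, v = 6 m/s
Using W = (1/2)*m*(v^2 - v0^2)
v^2 = 6^2 = 36
v0^2 = 4^2 = 16
v^2 - v0^2 = 36 - 16 = 20
W = (1/2)*3*20 = 30 J

30 J


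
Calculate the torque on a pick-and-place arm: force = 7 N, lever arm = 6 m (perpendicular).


Given: F = 7 N, r = 6 m, angle = 90 deg (perpendicular)
Using tau = F * r * sin(90)
sin(90) = 1
tau = 7 * 6 * 1
tau = 42 Nm

42 Nm


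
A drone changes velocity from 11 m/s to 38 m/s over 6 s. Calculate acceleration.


Given: initial velocity v0 = 11 m/s, final velocity v = 38 m/s, time t = 6 s
Using a = (v - v0) / t
a = (38 - 11) / 6
a = 27 / 6
a = 9/2 m/s^2

9/2 m/s^2


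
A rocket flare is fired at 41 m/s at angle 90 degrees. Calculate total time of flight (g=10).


Given: v0 = 41 m/s, theta = 90 deg, g = 10 m/s^2
sin(90) = 1
Using T = 2*v0*sin(theta) / g
T = 2*41*1 / 10
T = 82 / 10
T = 41/5 s

41/5 s


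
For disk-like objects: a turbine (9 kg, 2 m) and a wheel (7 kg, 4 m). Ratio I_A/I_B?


Given: M1=9 kg, R1=2 m, M2=7 kg, R2=4 m
For a disk: I = (1/2)*M*R^2, so I_A/I_B = (M1*R1^2)/(M2*R2^2)
M1*R1^2 = 9*4 = 36
M2*R2^2 = 7*16 = 112
I_A/I_B = 36/112 = 9/28

9/28


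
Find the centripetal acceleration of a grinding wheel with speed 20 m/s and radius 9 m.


Given: v = 20 m/s, r = 9 m
Using a_c = v^2 / r
a_c = 20^2 / 9
a_c = 400 / 9
a_c = 400/9 m/s^2

400/9 m/s^2


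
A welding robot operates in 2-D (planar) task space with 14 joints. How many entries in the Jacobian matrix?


Given: task space dimension = 2, joints = 14
Jacobian is a 2 x 14 matrix
Total entries = rows * columns
Total = 2 * 14
Total = 28

28


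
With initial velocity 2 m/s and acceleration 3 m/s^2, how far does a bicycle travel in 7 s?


Given: v0 = 2 m/s, a = 3 m/s^2, t = 7 s
Using s = v0*t + (1/2)*a*t^2
s = 2*7 + (1/2)*3*7^2
s = 14 + (1/2)*147
s = 14 + 147/2
s = 175/2

175/2 m


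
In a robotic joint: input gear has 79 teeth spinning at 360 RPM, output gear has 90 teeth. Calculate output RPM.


Given: N1 = 79 teeth, w1 = 360 RPM, N2 = 90 teeth
Using N1*w1 = N2*w2
w2 = N1*w1 / N2
w2 = 79*360 / 90
w2 = 28440 / 90
w2 = 316 RPM

316 RPM


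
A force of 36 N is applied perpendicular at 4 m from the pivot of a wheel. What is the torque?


Given: F = 36 N, r = 4 m, angle = 90 deg (perpendicular)
Using tau = F * r * sin(90)
sin(90) = 1
tau = 36 * 4 * 1
tau = 144 Nm

144 Nm


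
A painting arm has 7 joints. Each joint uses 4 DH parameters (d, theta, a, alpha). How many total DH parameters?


Given: 7 joints, 4 DH parameters per joint (d, theta, a, alpha)
Total DH parameters = number_of_joints * 4
Total = 7 * 4
Total = 28

28


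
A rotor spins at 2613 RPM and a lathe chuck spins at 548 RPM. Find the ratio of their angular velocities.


Given: RPM_A = 2613, RPM_B = 548
omega = 2*pi*RPM/60, so omega_A/omega_B = RPM_A / RPM_B
omega_A/omega_B = 2613 / 548
omega_A/omega_B = 2613/548

2613/548


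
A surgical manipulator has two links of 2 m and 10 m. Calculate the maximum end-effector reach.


Given: L1 = 2 m, L2 = 10 m
For a 2-link planar arm, max reach = L1 + L2 (fully extended)
Max reach = 2 + 10
Max reach = 12 m

12 m


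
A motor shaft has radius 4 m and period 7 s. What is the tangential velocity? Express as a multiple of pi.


Given: radius r = 4 m, period T = 7 s
Using v = 2*pi*r / T
v = 2*pi*4 / 7
v = 8*pi / 7
v = 8/7*pi m/s

8/7*pi m/s


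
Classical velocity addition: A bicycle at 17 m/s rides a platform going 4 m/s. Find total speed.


Given: object velocity = 17 m/s, platform velocity = 4 m/s (same direction)
Using classical velocity addition: v_total = v_object + v_platform
v_total = 17 + 4
v_total = 21 m/s

21 m/s


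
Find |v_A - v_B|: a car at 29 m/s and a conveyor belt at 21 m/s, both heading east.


Given: v_A = 29 m/s east, v_B = 21 m/s east
Both move in the same direction; relative speed = |v_A - v_B|
|29 - 21| = |8|
= 8 m/s

8 m/s


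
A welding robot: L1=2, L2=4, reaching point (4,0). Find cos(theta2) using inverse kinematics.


Given: L1 = 2, L2 = 4, target (x, y) = (4, 0)
Using cos(theta2) = (x^2 + y^2 - L1^2 - L2^2) / (2*L1*L2)
x^2 + y^2 = 4^2 + 0 = 16
L1^2 + L2^2 = 4 + 16 = 20
Numerator = 16 - 20 = -4
Denominator = 2*2*4 = 16
cos(theta2) = -4/16 = -1/4

-1/4


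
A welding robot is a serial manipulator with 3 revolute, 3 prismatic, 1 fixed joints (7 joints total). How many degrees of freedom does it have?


Given: serial robot with 3 revolute, 3 prismatic, 1 fixed joints
DOF contribution per joint type: revolute=1, prismatic=1, spherical=3, fixed=0
DOF = 3*1 + 3*1 + 1*0
DOF = 6

6


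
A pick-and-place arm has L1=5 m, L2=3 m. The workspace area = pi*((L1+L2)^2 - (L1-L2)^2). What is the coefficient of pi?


Given: L1 = 5, L2 = 3
(L1+L2)^2 = (8)^2 = 64
(L1-L2)^2 = (2)^2 = 4
Difference = 64 - 4 = 60
This equals 4*L1*L2 = 4*5*3 = 60
Workspace area = 60*pi

60


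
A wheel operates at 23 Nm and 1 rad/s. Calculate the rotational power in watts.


Given: tau = 23 Nm, omega = 1 rad/s
Using P = tau * omega
P = 23 * 1
P = 23 W

23 W


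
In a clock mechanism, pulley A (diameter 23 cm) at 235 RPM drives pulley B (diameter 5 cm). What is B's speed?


Given: D1 = 23 cm, w1 = 235 RPM, D2 = 5 cm
Using D1*w1 = D2*w2
w2 = D1*w1 / D2
w2 = 23*235 / 5
w2 = 5405 / 5
w2 = 1081 RPM

1081 RPM


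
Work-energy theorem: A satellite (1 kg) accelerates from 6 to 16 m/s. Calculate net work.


Given: m = 1 kg, v0 = 6 m/s, v = 16 m/s
Using W = (1/2)*m*(v^2 - v0^2)
v^2 = 16^2 = 256
v0^2 = 6^2 = 36
v^2 - v0^2 = 256 - 36 = 220
W = (1/2)*1*220 = 110 J

110 J


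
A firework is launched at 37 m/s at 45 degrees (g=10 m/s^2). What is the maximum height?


Given: v0 = 37 m/s, theta = 45 deg, g = 10 m/s^2
sin^2(45) = 1/2
Using H = v0^2 * sin^2(theta) / (2*g)
H = 37^2 * 1/2 / (2*10)
H = 1369 * 1/2 / 20
H = 1369/2 / 20
H = 1369/40 m

1369/40 m


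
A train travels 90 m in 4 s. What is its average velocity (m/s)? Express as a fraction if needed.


Given: distance d = 90 m, time t = 4 s
Using v = d / t
v = 90 / 4
v = 45/2 m/s

45/2 m/s


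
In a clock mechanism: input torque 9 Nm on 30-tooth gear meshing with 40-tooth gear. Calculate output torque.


Given: N1 = 30, N2 = 40, T1 = 9 Nm
Using T2/T1 = N2/N1
T2 = T1 * N2 / N1
T2 = 9 * 40 / 30
T2 = 360 / 30
T2 = 12 Nm

12 Nm


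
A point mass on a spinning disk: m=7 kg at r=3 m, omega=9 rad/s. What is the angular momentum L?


Given: m = 7 kg, r = 3 m, omega = 9 rad/s
For a point mass: I = m*r^2
I = 7*3^2 = 7*9 = 63
L = I*omega = 63*9
L = 567 kg*m^2/s

567 kg*m^2/s


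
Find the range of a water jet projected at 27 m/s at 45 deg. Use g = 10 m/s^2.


Given: v0 = 27 m/s, theta = 45 deg, g = 10 m/s^2
sin(2*45) = sin(90) = 1
Using R = v0^2 * sin(2*theta) / g
R = 27^2 * 1 / 10
R = 729 / 10
R = 729/10 m

729/10 m


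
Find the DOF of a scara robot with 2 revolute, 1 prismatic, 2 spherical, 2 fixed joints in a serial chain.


Given: serial robot with 2 revolute, 1 prismatic, 2 spherical, 2 fixed joints
DOF contribution per joint type: revolute=1, prismatic=1, spherical=3, fixed=0
DOF = 2*1 + 1*1 + 2*3 + 2*0
DOF = 9

9


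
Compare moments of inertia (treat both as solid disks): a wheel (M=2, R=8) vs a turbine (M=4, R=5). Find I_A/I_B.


Given: M1=2 kg, R1=8 m, M2=4 kg, R2=5 m
For a disk: I = (1/2)*M*R^2, so I_A/I_B = (M1*R1^2)/(M2*R2^2)
M1*R1^2 = 2*64 = 128
M2*R2^2 = 4*25 = 100
I_A/I_B = 128/100 = 32/25

32/25


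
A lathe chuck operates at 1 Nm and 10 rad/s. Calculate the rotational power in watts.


Given: tau = 1 Nm, omega = 10 rad/s
Using P = tau * omega
P = 1 * 10
P = 10 W

10 W


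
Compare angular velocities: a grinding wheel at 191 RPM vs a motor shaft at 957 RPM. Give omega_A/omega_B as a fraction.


Given: RPM_A = 191, RPM_B = 957
omega = 2*pi*RPM/60, so omega_A/omega_B = RPM_A / RPM_B
omega_A/omega_B = 191 / 957
omega_A/omega_B = 191/957

191/957


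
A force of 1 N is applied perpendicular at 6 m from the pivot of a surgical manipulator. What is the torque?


Given: F = 1 N, r = 6 m, angle = 90 deg (perpendicular)
Using tau = F * r * sin(90)
sin(90) = 1
tau = 1 * 6 * 1
tau = 6 Nm

6 Nm


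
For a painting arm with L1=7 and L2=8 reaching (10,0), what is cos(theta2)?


Given: L1 = 7, L2 = 8, target (x, y) = (10, 0)
Using cos(theta2) = (x^2 + y^2 - L1^2 - L2^2) / (2*L1*L2)
x^2 + y^2 = 10^2 + 0 = 100
L1^2 + L2^2 = 49 + 64 = 113
Numerator = 100 - 113 = -13
Denominator = 2*7*8 = 112
cos(theta2) = -13/112 = -13/112

-13/112


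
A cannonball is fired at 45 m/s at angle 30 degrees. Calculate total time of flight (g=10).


Given: v0 = 45 m/s, theta = 30 deg, g = 10 m/s^2
sin(30) = 1/2
Using T = 2*v0*sin(theta) / g
T = 2*45*1/2 / 10
T = 45 / 10
T = 9/2 s

9/2 s


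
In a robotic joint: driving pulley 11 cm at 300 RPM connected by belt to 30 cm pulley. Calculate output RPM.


Given: D1 = 11 cm, w1 = 300 RPM, D2 = 30 cm
Using D1*w1 = D2*w2
w2 = D1*w1 / D2
w2 = 11*300 / 30
w2 = 3300 / 30
w2 = 110 RPM

110 RPM


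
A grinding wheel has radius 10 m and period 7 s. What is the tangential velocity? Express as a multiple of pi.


Given: radius r = 10 m, period T = 7 s
Using v = 2*pi*r / T
v = 2*pi*10 / 7
v = 20*pi / 7
v = 20/7*pi m/s

20/7*pi m/s


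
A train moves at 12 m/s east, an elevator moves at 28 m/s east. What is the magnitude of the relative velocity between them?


Given: v_A = 12 m/s east, v_B = 28 m/s east
Both move in the same direction; relative speed = |v_A - v_B|
|12 - 28| = |-16|
= 16 m/s

16 m/s


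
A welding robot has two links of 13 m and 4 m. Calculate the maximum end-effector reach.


Given: L1 = 13 m, L2 = 4 m
For a 2-link planar arm, max reach = L1 + L2 (fully extended)
Max reach = 13 + 4
Max reach = 17 m

17 m


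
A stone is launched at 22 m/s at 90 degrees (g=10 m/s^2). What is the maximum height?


Given: v0 = 22 m/s, theta = 90 deg, g = 10 m/s^2
sin^2(90) = 1
Using H = v0^2 * sin^2(theta) / (2*g)
H = 22^2 * 1 / (2*10)
H = 484 * 1 / 20
H = 484 / 20
H = 121/5 m

121/5 m


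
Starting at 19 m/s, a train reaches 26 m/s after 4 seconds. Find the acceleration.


Given: initial velocity v0 = 19 m/s, final velocity v = 26 m/s, time t = 4 s
Using a = (v - v0) / t
a = (26 - 19) / 4
a = 7 / 4
a = 7/4 m/s^2

7/4 m/s^2


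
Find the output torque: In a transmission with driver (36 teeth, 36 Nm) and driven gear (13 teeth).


Given: N1 = 36, N2 = 13, T1 = 36 Nm
Using T2/T1 = N2/N1
T2 = T1 * N2 / N1
T2 = 36 * 13 / 36
T2 = 468 / 36
T2 = 13 Nm

13 Nm


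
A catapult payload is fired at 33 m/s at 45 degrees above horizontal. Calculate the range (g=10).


Given: v0 = 33 m/s, theta = 45 deg, g = 10 m/s^2
sin(2*45) = sin(90) = 1
Using R = v0^2 * sin(2*theta) / g
R = 33^2 * 1 / 10
R = 1089 / 10
R = 1089/10 m

1089/10 m


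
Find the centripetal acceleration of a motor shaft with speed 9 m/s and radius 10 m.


Given: v = 9 m/s, r = 10 m
Using a_c = v^2 / r
a_c = 9^2 / 10
a_c = 81 / 10
a_c = 81/10 m/s^2

81/10 m/s^2


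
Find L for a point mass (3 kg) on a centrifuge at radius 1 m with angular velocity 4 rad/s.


Given: m = 3 kg, r = 1 m, omega = 4 rad/s
For a point mass: I = m*r^2
I = 3*1^2 = 3*1 = 3
L = I*omega = 3*4
L = 12 kg*m^2/s

12 kg*m^2/s


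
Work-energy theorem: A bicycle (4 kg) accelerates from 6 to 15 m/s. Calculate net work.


Given: m = 4 kg, v0 = 6 m/s, v = 15 m/s
Using W = (1/2)*m*(v^2 - v0^2)
v^2 = 15^2 = 225
v0^2 = 6^2 = 36
v^2 - v0^2 = 225 - 36 = 189
W = (1/2)*4*189 = 378 J

378 J


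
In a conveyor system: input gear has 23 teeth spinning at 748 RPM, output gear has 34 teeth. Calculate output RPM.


Given: N1 = 23 teeth, w1 = 748 RPM, N2 = 34 teeth
Using N1*w1 = N2*w2
w2 = N1*w1 / N2
w2 = 23*748 / 34
w2 = 17204 / 34
w2 = 506 RPM

506 RPM


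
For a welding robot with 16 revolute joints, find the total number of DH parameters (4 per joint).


Given: 16 joints, 4 DH parameters per joint (d, theta, a, alpha)
Total DH parameters = number_of_joints * 4
Total = 16 * 4
Total = 64

64


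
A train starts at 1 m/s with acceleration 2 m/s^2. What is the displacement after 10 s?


Given: v0 = 1 m/s, a = 2 m/s^2, t = 10 s
Using s = v0*t + (1/2)*a*t^2
s = 1*10 + (1/2)*2*10^2
s = 10 + (1/2)*200
s = 10 + 100
s = 110

110 m


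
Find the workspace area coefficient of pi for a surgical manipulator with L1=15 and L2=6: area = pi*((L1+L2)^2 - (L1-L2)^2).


Given: L1 = 15, L2 = 6
(L1+L2)^2 = (21)^2 = 441
(L1-L2)^2 = (9)^2 = 81
Difference = 441 - 81 = 360
This equals 4*L1*L2 = 4*15*6 = 360
Workspace area = 360*pi

360


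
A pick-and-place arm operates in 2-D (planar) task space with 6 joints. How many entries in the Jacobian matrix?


Given: task space dimension = 2, joints = 6
Jacobian is a 2 x 6 matrix
Total entries = rows * columns
Total = 2 * 6
Total = 12

12


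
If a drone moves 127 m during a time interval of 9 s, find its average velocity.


Given: distance d = 127 m, time t = 9 s
Using v = d / t
v = 127 / 9
v = 127/9 m/s

127/9 m/s


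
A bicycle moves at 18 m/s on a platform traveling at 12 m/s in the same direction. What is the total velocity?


Given: object velocity = 18 m/s, platform velocity = 12 m/s (same direction)
Using classical velocity addition: v_total = v_object + v_platform
v_total = 18 + 12
v_total = 30 m/s

30 m/s


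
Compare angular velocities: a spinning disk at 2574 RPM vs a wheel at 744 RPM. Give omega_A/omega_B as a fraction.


Given: RPM_A = 2574, RPM_B = 744
omega = 2*pi*RPM/60, so omega_A/omega_B = RPM_A / RPM_B
omega_A/omega_B = 2574 / 744
omega_A/omega_B = 429/124

429/124


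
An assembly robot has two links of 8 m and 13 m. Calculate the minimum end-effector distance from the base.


Given: L1 = 8 m, L2 = 13 m
For a 2-link planar arm, min reach = |L1 - L2| (second link folded back)
Min reach = |8 - 13|
Min reach = 5 m

5 m


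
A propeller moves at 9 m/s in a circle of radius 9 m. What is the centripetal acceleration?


Given: v = 9 m/s, r = 9 m
Using a_c = v^2 / r
a_c = 9^2 / 9
a_c = 81 / 9
a_c = 9 m/s^2

9 m/s^2


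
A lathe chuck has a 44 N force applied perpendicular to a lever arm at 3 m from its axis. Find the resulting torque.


Given: F = 44 N, r = 3 m, angle = 90 deg (perpendicular)
Using tau = F * r * sin(90)
sin(90) = 1
tau = 44 * 3 * 1
tau = 132 Nm

132 Nm


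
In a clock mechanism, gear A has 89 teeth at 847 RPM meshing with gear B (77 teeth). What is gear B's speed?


Given: N1 = 89 teeth, w1 = 847 RPM, N2 = 77 teeth
Using N1*w1 = N2*w2
w2 = N1*w1 / N2
w2 = 89*847 / 77
w2 = 75383 / 77
w2 = 979 RPM

979 RPM


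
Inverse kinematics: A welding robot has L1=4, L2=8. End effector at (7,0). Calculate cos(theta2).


Given: L1 = 4, L2 = 8, target (x, y) = (7, 0)
Using cos(theta2) = (x^2 + y^2 - L1^2 - L2^2) / (2*L1*L2)
x^2 + y^2 = 7^2 + 0 = 49
L1^2 + L2^2 = 16 + 64 = 80
Numerator = 49 - 80 = -31
Denominator = 2*4*8 = 64
cos(theta2) = -31/64 = -31/64

-31/64


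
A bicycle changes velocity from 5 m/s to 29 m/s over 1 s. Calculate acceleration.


Given: initial velocity v0 = 5 m/s, final velocity v = 29 m/s, time t = 1 s
Using a = (v - v0) / t
a = (29 - 5) / 1
a = 24 / 1
a = 24 m/s^2

24 m/s^2


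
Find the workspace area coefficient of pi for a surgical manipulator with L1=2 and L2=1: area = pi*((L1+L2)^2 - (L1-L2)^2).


Given: L1 = 2, L2 = 1
(L1+L2)^2 = (3)^2 = 9
(L1-L2)^2 = (1)^2 = 1
Difference = 9 - 1 = 8
This equals 4*L1*L2 = 4*2*1 = 8
Workspace area = 8*pi

8


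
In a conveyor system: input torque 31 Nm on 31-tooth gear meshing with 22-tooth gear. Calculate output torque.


Given: N1 = 31, N2 = 22, T1 = 31 Nm
Using T2/T1 = N2/N1
T2 = T1 * N2 / N1
T2 = 31 * 22 / 31
T2 = 682 / 31
T2 = 22 Nm

22 Nm


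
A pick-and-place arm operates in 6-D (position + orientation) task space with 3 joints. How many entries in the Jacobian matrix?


Given: task space dimension = 6, joints = 3
Jacobian is a 6 x 3 matrix
Total entries = rows * columns
Total = 6 * 3
Total = 18

18


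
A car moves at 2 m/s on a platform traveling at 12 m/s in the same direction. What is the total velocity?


Given: object velocity = 2 m/s, platform velocity = 12 m/s (same direction)
Using classical velocity addition: v_total = v_object + v_platform
v_total = 2 + 12
v_total = 14 m/s

14 m/s


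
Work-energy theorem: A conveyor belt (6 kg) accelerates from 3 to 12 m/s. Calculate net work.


Given: m = 6 kg, v0 = 3 m/s, v = 12 m/s
Using W = (1/2)*m*(v^2 - v0^2)
v^2 = 12^2 = 144
v0^2 = 3^2 = 9
v^2 - v0^2 = 144 - 9 = 135
W = (1/2)*6*135 = 405 J

405 J


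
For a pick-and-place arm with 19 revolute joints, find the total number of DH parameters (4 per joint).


Given: 19 joints, 4 DH parameters per joint (d, theta, a, alpha)
Total DH parameters = number_of_joints * 4
Total = 19 * 4
Total = 76

76


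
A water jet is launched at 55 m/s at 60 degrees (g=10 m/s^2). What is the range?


Given: v0 = 55 m/s, theta = 60 deg, g = 10 m/s^2
sin(2*60) = sin(120) = sqrt(3)/2
Using R = v0^2 * sin(2*theta) / g
R = 55^2 * (sqrt(3)/2) / 10
R = 3025 * sqrt(3) / 20
R = 605/4*sqrt(3) m

605/4*sqrt(3) m


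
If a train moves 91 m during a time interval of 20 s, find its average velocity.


Given: distance d = 91 m, time t = 20 s
Using v = d / t
v = 91 / 20
v = 91/20 m/s

91/20 m/s


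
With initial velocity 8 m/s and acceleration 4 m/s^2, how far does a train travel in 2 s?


Given: v0 = 8 m/s, a = 4 m/s^2, t = 2 s
Using s = v0*t + (1/2)*a*t^2
s = 8*2 + (1/2)*4*2^2
s = 16 + (1/2)*16
s = 16 + 8
s = 24

24 m


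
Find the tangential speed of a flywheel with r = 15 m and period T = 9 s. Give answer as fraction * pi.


Given: radius r = 15 m, period T = 9 s
Using v = 2*pi*r / T
v = 2*pi*15 / 9
v = 30*pi / 9
v = 10/3*pi m/s

10/3*pi m/s


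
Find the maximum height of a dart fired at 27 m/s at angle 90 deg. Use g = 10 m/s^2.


Given: v0 = 27 m/s, theta = 90 deg, g = 10 m/s^2
sin^2(90) = 1
Using H = v0^2 * sin^2(theta) / (2*g)
H = 27^2 * 1 / (2*10)
H = 729 * 1 / 20
H = 729 / 20
H = 729/20 m

729/20 m


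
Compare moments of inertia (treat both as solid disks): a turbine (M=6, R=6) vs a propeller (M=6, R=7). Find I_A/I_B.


Given: M1=6 kg, R1=6 m, M2=6 kg, R2=7 m
For a disk: I = (1/2)*M*R^2, so I_A/I_B = (M1*R1^2)/(M2*R2^2)
M1*R1^2 = 6*36 = 216
M2*R2^2 = 6*49 = 294
I_A/I_B = 216/294 = 36/49

36/49


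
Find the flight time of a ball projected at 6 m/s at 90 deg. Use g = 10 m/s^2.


Given: v0 = 6 m/s, theta = 90 deg, g = 10 m/s^2
sin(90) = 1
Using T = 2*v0*sin(theta) / g
T = 2*6*1 / 10
T = 12 / 10
T = 6/5 s

6/5 s


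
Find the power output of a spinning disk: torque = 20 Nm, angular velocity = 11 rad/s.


Given: tau = 20 Nm, omega = 11 rad/s
Using P = tau * omega
P = 20 * 11
P = 220 W

220 W


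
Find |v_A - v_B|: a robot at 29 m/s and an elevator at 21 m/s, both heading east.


Given: v_A = 29 m/s east, v_B = 21 m/s east
Both move in the same direction; relative speed = |v_A - v_B|
|29 - 21| = |8|
= 8 m/s

8 m/s


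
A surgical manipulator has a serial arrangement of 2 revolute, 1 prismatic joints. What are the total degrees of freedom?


Given: serial robot with 2 revolute, 1 prismatic joints
DOF contribution per joint type: revolute=1, prismatic=1, spherical=3, fixed=0
DOF = 2*1 + 1*1
DOF = 3

3


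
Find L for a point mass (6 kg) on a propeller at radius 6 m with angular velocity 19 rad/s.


Given: m = 6 kg, r = 6 m, omega = 19 rad/s
For a point mass: I = m*r^2
I = 6*6^2 = 6*36 = 216
L = I*omega = 216*19
L = 4104 kg*m^2/s

4104 kg*m^2/s


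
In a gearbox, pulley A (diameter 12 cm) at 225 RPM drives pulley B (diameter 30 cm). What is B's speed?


Given: D1 = 12 cm, w1 = 225 RPM, D2 = 30 cm
Using D1*w1 = D2*w2
w2 = D1*w1 / D2
w2 = 12*225 / 30
w2 = 2700 / 30
w2 = 90 RPM

90 RPM


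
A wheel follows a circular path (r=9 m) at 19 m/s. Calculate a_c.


Given: v = 19 m/s, r = 9 m
Using a_c = v^2 / r
a_c = 19^2 / 9
a_c = 361 / 9
a_c = 361/9 m/s^2

361/9 m/s^2


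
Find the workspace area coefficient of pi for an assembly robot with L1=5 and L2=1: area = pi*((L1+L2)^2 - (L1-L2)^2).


Given: L1 = 5, L2 = 1
(L1+L2)^2 = (6)^2 = 36
(L1-L2)^2 = (4)^2 = 16
Difference = 36 - 16 = 20
This equals 4*L1*L2 = 4*5*1 = 20
Workspace area = 20*pi

20


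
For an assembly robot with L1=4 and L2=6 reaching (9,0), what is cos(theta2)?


Given: L1 = 4, L2 = 6, target (x, y) = (9, 0)
Using cos(theta2) = (x^2 + y^2 - L1^2 - L2^2) / (2*L1*L2)
x^2 + y^2 = 9^2 + 0 = 81
L1^2 + L2^2 = 16 + 36 = 52
Numerator = 81 - 52 = 29
Denominator = 2*4*6 = 48
cos(theta2) = 29/48 = 29/48

29/48


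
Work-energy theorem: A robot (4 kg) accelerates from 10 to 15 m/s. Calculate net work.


Given: m = 4 kg, v0 = 10 m/s, v = 15 m/s
Using W = (1/2)*m*(v^2 - v0^2)
v^2 = 15^2 = 225
v0^2 = 10^2 = 100
v^2 - v0^2 = 225 - 100 = 125
W = (1/2)*4*125 = 250 J

250 J


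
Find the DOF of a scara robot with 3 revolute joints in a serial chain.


Given: serial robot with 3 revolute joints
DOF contribution per joint type: revolute=1, prismatic=1, spherical=3, fixed=0
DOF = 3*1
DOF = 3

3


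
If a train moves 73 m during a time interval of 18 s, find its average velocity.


Given: distance d = 73 m, time t = 18 s
Using v = d / t
v = 73 / 18
v = 73/18 m/s

73/18 m/s


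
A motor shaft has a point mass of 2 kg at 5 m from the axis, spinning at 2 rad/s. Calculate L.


Given: m = 2 kg, r = 5 m, omega = 2 rad/s
For a point mass: I = m*r^2
I = 2*5^2 = 2*25 = 50
L = I*omega = 50*2
L = 100 kg*m^2/s

100 kg*m^2/s


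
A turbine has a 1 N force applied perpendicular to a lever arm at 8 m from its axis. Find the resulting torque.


Given: F = 1 N, r = 8 m, angle = 90 deg (perpendicular)
Using tau = F * r * sin(90)
sin(90) = 1
tau = 1 * 8 * 1
tau = 8 Nm

8 Nm


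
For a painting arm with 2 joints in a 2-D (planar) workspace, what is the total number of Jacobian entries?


Given: task space dimension = 2, joints = 2
Jacobian is a 2 x 2 matrix
Total entries = rows * columns
Total = 2 * 2
Total = 4

4


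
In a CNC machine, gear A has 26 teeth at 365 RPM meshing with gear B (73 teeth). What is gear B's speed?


Given: N1 = 26 teeth, w1 = 365 RPM, N2 = 73 teeth
Using N1*w1 = N2*w2
w2 = N1*w1 / N2
w2 = 26*365 / 73
w2 = 9490 / 73
w2 = 130 RPM

130 RPM


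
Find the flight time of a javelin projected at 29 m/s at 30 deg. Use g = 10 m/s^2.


Given: v0 = 29 m/s, theta = 30 deg, g = 10 m/s^2
sin(30) = 1/2
Using T = 2*v0*sin(theta) / g
T = 2*29*1/2 / 10
T = 29 / 10
T = 29/10 s

29/10 s


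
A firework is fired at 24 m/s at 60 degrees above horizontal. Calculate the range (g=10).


Given: v0 = 24 m/s, theta = 60 deg, g = 10 m/s^2
sin(2*60) = sin(120) = sqrt(3)/2
Using R = v0^2 * sin(2*theta) / g
R = 24^2 * (sqrt(3)/2) / 10
R = 576 * sqrt(3) / 20
R = 144/5*sqrt(3) m

144/5*sqrt(3) m


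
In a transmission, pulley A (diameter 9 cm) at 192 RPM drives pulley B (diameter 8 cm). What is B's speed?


Given: D1 = 9 cm, w1 = 192 RPM, D2 = 8 cm
Using D1*w1 = D2*w2
w2 = D1*w1 / D2
w2 = 9*192 / 8
w2 = 1728 / 8
w2 = 216 RPM

216 RPM


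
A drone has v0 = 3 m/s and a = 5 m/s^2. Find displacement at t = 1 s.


Given: v0 = 3 m/s, a = 5 m/s^2, t = 1 s
Using s = v0*t + (1/2)*a*t^2
s = 3*1 + (1/2)*5*1^2
s = 3 + (1/2)*5
s = 3 + 5/2
s = 11/2

11/2 m


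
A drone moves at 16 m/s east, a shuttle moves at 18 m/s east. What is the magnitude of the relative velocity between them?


Given: v_A = 16 m/s east, v_B = 18 m/s east
Both move in the same direction; relative speed = |v_A - v_B|
|16 - 18| = |-2|
= 2 m/s

2 m/s


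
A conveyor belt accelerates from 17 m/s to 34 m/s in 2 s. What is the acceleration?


Given: initial velocity v0 = 17 m/s, final velocity v = 34 m/s, time t = 2 s
Using a = (v - v0) / t
a = (34 - 17) / 2
a = 17 / 2
a = 17/2 m/s^2

17/2 m/s^2


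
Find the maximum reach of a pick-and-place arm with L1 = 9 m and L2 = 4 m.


Given: L1 = 9 m, L2 = 4 m
For a 2-link planar arm, max reach = L1 + L2 (fully extended)
Max reach = 9 + 4
Max reach = 13 m

13 m


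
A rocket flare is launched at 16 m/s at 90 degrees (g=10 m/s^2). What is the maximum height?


Given: v0 = 16 m/s, theta = 90 deg, g = 10 m/s^2
sin^2(90) = 1
Using H = v0^2 * sin^2(theta) / (2*g)
H = 16^2 * 1 / (2*10)
H = 256 * 1 / 20
H = 256 / 20
H = 64/5 m

64/5 m


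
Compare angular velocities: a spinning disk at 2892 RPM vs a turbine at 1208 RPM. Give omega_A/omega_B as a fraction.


Given: RPM_A = 2892, RPM_B = 1208
omega = 2*pi*RPM/60, so omega_A/omega_B = RPM_A / RPM_B
omega_A/omega_B = 2892 / 1208
omega_A/omega_B = 723/302

723/302


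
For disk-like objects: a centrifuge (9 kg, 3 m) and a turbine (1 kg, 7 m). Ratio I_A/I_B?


Given: M1=9 kg, R1=3 m, M2=1 kg, R2=7 m
For a disk: I = (1/2)*M*R^2, so I_A/I_B = (M1*R1^2)/(M2*R2^2)
M1*R1^2 = 9*9 = 81
M2*R2^2 = 1*49 = 49
I_A/I_B = 81/49 = 81/49

81/49


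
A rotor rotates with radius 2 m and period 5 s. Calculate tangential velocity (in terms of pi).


Given: radius r = 2 m, period T = 5 s
Using v = 2*pi*r / T
v = 2*pi*2 / 5
v = 4*pi / 5
v = 4/5*pi m/s

4/5*pi m/s


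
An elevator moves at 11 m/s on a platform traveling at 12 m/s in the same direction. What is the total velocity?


Given: object velocity = 11 m/s, platform velocity = 12 m/s (same direction)
Using classical velocity addition: v_total = v_object + v_platform
v_total = 11 + 12
v_total = 23 m/s

23 m/s


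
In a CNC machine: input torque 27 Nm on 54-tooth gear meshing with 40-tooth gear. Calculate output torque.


Given: N1 = 54, N2 = 40, T1 = 27 Nm
Using T2/T1 = N2/N1
T2 = T1 * N2 / N1
T2 = 27 * 40 / 54
T2 = 1080 / 54
T2 = 20 Nm

20 Nm


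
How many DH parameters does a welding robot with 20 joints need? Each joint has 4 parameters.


Given: 20 joints, 4 DH parameters per joint (d, theta, a, alpha)
Total DH parameters = number_of_joints * 4
Total = 20 * 4
Total = 80

80


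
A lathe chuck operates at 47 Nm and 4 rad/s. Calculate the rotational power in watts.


Given: tau = 47 Nm, omega = 4 rad/s
Using P = tau * omega
P = 47 * 4
P = 188 W

188 W


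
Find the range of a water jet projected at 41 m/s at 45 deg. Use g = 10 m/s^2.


Given: v0 = 41 m/s, theta = 45 deg, g = 10 m/s^2
sin(2*45) = sin(90) = 1
Using R = v0^2 * sin(2*theta) / g
R = 41^2 * 1 / 10
R = 1681 / 10
R = 1681/10 m

1681/10 m


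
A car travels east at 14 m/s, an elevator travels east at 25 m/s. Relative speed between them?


Given: v_A = 14 m/s east, v_B = 25 m/s east
Both move in the same direction; relative speed = |v_A - v_B|
|14 - 25| = |-11|
= 11 m/s

11 m/s


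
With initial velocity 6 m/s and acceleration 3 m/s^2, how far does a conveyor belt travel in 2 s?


Given: v0 = 6 m/s, a = 3 m/s^2, t = 2 s
Using s = v0*t + (1/2)*a*t^2
s = 6*2 + (1/2)*3*2^2
s = 12 + (1/2)*12
s = 12 + 6
s = 18

18 m


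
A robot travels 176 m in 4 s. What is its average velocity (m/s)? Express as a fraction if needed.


Given: distance d = 176 m, time t = 4 s
Using v = d / t
v = 176 / 4
v = 44 m/s

44 m/s
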